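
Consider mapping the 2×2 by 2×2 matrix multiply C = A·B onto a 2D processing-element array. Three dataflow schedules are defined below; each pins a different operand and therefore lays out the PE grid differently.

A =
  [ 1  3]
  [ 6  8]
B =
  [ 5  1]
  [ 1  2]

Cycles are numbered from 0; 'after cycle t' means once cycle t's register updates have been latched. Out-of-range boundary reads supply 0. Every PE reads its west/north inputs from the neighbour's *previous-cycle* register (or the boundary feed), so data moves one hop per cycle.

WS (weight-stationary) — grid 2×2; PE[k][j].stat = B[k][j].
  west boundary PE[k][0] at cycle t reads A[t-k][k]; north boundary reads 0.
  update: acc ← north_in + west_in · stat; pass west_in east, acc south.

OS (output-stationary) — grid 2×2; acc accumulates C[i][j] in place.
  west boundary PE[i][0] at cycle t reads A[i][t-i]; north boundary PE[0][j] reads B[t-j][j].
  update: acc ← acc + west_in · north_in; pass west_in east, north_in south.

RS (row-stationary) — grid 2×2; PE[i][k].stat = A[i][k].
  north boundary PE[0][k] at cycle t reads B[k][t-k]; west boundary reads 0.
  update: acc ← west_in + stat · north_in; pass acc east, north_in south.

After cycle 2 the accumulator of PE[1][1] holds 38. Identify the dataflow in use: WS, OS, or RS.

dataflow = RS

WS [2×2] PE[1][1] across cycles:
  @0  [1,1]  acc 0  |  →0  ↓0
  @1  [1,1]  acc 0  |  →0  ↓0
  @2  [1,1]  acc 7  |  →3  ↓7
OS [2×2] PE[1][1] across cycles:
  @0  [1,1]  acc 0  |  →0  ↓0
  @1  [1,1]  acc 0  |  →0  ↓0
  @2  [1,1]  acc 6  |  →6  ↓1
RS [2×2] PE[1][1] across cycles:
  @0  [1,1]  acc 0  |  →0  ↓0
  @1  [1,1]  acc 0  |  →0  ↓0
  @2  [1,1]  acc 38  |  →38  ↓1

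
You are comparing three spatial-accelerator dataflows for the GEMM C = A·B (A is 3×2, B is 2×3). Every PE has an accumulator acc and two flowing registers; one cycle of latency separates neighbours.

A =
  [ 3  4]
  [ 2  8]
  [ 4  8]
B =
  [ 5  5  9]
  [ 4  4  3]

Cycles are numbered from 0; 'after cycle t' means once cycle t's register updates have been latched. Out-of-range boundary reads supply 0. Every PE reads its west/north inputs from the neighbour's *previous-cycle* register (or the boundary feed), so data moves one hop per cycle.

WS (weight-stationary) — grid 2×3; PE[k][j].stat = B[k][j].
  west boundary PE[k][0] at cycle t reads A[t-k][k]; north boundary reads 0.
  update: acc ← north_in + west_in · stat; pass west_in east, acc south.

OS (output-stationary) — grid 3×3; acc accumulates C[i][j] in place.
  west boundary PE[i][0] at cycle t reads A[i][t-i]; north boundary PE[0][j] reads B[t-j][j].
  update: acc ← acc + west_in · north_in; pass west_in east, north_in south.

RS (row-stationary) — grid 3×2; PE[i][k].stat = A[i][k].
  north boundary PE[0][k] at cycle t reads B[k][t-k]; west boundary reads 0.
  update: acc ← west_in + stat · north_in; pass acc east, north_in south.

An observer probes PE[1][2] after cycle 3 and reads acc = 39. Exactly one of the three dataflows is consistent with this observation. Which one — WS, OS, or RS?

dataflow = WS

— WS: 2×3; PE[1][2] trace:
  step 0 · PE1,2: acc=0; fwd→0 fwd↓0
  step 1 · PE1,2: acc=0; fwd→0 fwd↓0
  step 2 · PE1,2: acc=0; fwd→0 fwd↓0
  step 3 · PE1,2: acc=39; fwd→4 fwd↓39
— OS: 3×3; PE[1][2] trace:
  step 0 · PE1,2: acc=0; fwd→0 fwd↓0
  step 1 · PE1,2: acc=0; fwd→0 fwd↓0
  step 2 · PE1,2: acc=0; fwd→0 fwd↓0
  step 3 · PE1,2: acc=18; fwd→2 fwd↓9
— RS: 3×2 array has no PE[1][2].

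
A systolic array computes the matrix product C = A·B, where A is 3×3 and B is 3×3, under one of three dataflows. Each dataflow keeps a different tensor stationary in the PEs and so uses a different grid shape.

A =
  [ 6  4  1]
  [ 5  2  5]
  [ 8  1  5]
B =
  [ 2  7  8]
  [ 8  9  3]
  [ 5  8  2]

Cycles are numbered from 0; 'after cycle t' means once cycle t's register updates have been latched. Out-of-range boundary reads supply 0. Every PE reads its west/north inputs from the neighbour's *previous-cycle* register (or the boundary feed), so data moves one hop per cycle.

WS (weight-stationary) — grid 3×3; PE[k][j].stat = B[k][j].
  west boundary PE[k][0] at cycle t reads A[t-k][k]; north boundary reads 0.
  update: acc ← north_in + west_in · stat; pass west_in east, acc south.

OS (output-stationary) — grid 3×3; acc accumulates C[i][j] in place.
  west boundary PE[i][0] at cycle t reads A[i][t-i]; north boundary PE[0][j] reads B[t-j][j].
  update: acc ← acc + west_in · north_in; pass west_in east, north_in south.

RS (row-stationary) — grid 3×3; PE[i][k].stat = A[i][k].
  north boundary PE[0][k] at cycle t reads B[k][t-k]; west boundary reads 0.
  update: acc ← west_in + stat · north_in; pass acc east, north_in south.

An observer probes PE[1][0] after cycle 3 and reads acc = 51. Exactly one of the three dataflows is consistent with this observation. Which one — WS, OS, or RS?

dataflow = OS

— WS: 3×3; PE[1][0] trace:
  c0 r1c0: 0 / 0 / 0
  c1 r1c0: 44 / 4 / 44
  c2 r1c0: 26 / 2 / 26
  c3 r1c0: 24 / 1 / 24
— OS: 3×3; PE[1][0] trace:
  c0 r1c0: 0 / 0 / 0
  c1 r1c0: 10 / 5 / 2
  c2 r1c0: 26 / 2 / 8
  c3 r1c0: 51 / 5 / 5
— RS: 3×3; PE[1][0] trace:
  c0 r1c0: 0 / 0 / 0
  c1 r1c0: 10 / 10 / 2
  c2 r1c0: 35 / 35 / 7
  c3 r1c0: 40 / 40 / 8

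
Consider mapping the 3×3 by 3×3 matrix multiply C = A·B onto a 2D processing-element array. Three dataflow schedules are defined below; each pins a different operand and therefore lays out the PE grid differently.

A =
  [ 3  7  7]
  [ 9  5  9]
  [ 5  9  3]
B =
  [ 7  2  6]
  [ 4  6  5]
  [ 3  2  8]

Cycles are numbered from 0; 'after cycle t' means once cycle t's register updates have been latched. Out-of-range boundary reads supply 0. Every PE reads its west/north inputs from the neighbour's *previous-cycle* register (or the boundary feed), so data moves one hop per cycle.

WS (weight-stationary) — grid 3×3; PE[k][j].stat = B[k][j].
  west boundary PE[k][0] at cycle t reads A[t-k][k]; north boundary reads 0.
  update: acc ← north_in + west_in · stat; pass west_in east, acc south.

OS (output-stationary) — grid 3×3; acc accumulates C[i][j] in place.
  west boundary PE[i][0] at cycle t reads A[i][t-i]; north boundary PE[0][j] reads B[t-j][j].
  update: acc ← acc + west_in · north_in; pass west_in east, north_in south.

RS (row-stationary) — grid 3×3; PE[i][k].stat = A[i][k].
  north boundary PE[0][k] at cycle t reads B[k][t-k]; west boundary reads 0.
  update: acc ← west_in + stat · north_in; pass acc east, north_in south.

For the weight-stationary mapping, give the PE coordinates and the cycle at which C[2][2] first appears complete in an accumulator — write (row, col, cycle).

(row, col, cycle) = (2, 2, 6)

WS — PE[2][2] is where C[2][2] collects:
  t=0 PE[2][2]: acc=0 h=0 v=0
  t=1 PE[2][2]: acc=0 h=0 v=0
  t=2 PE[2][2]: acc=0 h=0 v=0
  t=3 PE[2][2]: acc=0 h=0 v=0
  t=4 PE[2][2]: acc=109 h=7 v=109
  t=5 PE[2][2]: acc=151 h=9 v=151
  t=6 PE[2][2]: acc=99 h=3 v=99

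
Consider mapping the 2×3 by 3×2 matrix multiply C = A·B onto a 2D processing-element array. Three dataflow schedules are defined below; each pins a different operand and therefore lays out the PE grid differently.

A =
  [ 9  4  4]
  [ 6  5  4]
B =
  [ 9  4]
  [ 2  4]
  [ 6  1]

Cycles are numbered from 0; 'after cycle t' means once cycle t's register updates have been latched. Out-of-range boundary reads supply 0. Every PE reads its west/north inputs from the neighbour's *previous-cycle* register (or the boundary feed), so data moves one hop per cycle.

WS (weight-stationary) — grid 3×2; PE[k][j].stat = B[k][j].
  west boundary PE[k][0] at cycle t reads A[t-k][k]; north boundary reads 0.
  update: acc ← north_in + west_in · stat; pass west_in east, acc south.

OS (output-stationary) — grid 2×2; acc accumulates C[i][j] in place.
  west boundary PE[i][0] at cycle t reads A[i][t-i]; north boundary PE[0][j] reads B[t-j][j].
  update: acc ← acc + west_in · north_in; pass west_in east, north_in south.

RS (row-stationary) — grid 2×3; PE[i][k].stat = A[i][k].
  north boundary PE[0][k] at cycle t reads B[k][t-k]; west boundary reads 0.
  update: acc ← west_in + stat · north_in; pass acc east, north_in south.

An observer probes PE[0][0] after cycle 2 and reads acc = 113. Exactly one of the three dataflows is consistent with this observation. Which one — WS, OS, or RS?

WS [3×2] PE[0][0] across cycles:
  cycle 0: PE[0][0] → acc 81, east 9, south 81
  cycle 1: PE[0][0] → acc 54, east 6, south 54
  cycle 2: PE[0][0] → acc 0, east 0, south 0
OS [2×2] PE[0][0] across cycles:
  cycle 0: PE[0][0] → acc 81, east 9, south 9
  cycle 1: PE[0][0] → acc 89, east 4, south 2
  cycle 2: PE[0][0] → acc 113, east 4, south 6
RS [2×3] PE[0][0] across cycles:
  cycle 0: PE[0][0] → acc 81, east 81, south 9
  cycle 1: PE[0][0] → acc 36, east 36, south 4
  cycle 2: PE[0][0] → acc 0, east 0, south 0

dataflow = OS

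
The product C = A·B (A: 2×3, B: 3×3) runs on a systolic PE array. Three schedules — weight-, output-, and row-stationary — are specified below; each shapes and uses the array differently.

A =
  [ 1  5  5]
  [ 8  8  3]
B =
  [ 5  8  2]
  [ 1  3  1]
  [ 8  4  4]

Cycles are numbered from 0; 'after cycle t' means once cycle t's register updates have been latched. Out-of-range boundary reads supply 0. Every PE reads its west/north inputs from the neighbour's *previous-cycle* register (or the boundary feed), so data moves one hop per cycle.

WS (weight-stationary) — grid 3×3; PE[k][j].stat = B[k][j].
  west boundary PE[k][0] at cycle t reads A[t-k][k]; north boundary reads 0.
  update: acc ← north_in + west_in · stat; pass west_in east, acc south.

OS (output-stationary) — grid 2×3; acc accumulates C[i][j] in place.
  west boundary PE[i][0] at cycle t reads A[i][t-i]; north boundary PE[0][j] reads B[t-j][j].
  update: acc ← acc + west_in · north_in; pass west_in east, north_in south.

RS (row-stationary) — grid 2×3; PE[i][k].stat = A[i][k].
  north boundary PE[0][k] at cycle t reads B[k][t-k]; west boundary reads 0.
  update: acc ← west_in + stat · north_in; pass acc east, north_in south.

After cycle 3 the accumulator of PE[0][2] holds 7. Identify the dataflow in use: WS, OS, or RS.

WS (3×3 grid), PE[0][2]:
  0: (0,2).acc=0  regs=<0,0>
  1: (0,2).acc=0  regs=<0,0>
  2: (0,2).acc=2  regs=<1,2>
  3: (0,2).acc=16  regs=<8,16>
OS (2×3 grid), PE[0][2]:
  0: (0,2).acc=0  regs=<0,0>
  1: (0,2).acc=0  regs=<0,0>
  2: (0,2).acc=2  regs=<1,2>
  3: (0,2).acc=7  regs=<5,1>
RS (2×3 grid), PE[0][2]:
  0: (0,2).acc=0  regs=<0,0>
  1: (0,2).acc=0  regs=<0,0>
  2: (0,2).acc=50  regs=<50,8>
  3: (0,2).acc=43  regs=<43,4>

dataflow = OS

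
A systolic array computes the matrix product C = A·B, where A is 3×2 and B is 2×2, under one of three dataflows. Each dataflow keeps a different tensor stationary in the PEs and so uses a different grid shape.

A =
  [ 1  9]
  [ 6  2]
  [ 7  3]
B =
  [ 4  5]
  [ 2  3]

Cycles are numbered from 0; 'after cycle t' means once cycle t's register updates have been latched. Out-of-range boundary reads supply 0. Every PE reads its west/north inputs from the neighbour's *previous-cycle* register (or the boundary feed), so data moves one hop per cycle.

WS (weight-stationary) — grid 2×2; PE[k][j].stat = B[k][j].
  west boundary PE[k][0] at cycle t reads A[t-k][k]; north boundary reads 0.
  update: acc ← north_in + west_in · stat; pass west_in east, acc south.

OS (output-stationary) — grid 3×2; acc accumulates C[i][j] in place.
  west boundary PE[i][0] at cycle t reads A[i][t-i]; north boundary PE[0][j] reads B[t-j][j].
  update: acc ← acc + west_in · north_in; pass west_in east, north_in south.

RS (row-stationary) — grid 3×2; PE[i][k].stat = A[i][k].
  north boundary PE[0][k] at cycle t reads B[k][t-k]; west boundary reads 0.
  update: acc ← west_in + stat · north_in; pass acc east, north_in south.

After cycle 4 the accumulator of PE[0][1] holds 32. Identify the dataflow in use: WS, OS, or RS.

dataflow = OS

Under WS (2×2), PE[0][1]:
  step 0 · PE0,1: acc=0; fwd→0 fwd↓0
  step 1 · PE0,1: acc=5; fwd→1 fwd↓5
  step 2 · PE0,1: acc=30; fwd→6 fwd↓30
  step 3 · PE0,1: acc=35; fwd→7 fwd↓35
  step 4 · PE0,1: acc=0; fwd→0 fwd↓0
Under OS (3×2), PE[0][1]:
  step 0 · PE0,1: acc=0; fwd→0 fwd↓0
  step 1 · PE0,1: acc=5; fwd→1 fwd↓5
  step 2 · PE0,1: acc=32; fwd→9 fwd↓3
  step 3 · PE0,1: acc=32; fwd→0 fwd↓0
  step 4 · PE0,1: acc=32; fwd→0 fwd↓0
Under RS (3×2), PE[0][1]:
  step 0 · PE0,1: acc=0; fwd→0 fwd↓0
  step 1 · PE0,1: acc=22; fwd→22 fwd↓2
  step 2 · PE0,1: acc=32; fwd→32 fwd↓3
  step 3 · PE0,1: acc=0; fwd→0 fwd↓0
  step 4 · PE0,1: acc=0; fwd→0 fwd↓0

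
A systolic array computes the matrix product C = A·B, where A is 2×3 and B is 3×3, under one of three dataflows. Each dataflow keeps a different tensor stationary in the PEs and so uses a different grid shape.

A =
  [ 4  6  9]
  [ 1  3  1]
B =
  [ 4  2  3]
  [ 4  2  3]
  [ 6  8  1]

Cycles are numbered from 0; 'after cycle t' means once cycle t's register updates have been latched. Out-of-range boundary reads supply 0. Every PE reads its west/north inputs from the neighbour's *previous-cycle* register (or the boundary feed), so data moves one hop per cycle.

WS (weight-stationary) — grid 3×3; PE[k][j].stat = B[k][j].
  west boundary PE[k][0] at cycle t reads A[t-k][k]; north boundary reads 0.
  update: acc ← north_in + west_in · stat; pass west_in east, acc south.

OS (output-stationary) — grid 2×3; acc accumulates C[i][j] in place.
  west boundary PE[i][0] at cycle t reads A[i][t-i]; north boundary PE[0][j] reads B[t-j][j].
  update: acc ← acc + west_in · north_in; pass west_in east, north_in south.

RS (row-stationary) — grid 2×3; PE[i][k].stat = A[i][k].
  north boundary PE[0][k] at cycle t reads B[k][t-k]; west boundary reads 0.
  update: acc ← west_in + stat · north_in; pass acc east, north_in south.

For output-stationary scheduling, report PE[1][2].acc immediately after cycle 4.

Tracing OS — 2×3 array, target PE[1][2]:
  @0  [0,2]  acc 0  |  →0  ↓0
  @0  [1,1]  acc 0  |  →0  ↓0
  @0  [1,2]  acc 0  |  →0  ↓0
  @1  [0,2]  acc 0  |  →0  ↓0
  @1  [1,1]  acc 0  |  →0  ↓0
  @1  [1,2]  acc 0  |  →0  ↓0
  @2  [0,2]  acc 12  |  →4  ↓3
  @2  [1,1]  acc 2  |  →1  ↓2
  @2  [1,2]  acc 0  |  →0  ↓0
  @3  [0,2]  acc 30  |  →6  ↓3
  @3  [1,1]  acc 8  |  →3  ↓2
  @3  [1,2]  acc 3  |  →1  ↓3
  @4  [0,2]  acc 39  |  →9  ↓1
  @4  [1,1]  acc 16  |  →1  ↓8
  @4  [1,2]  acc 12  |  →3  ↓3

PE[1][2].acc = 12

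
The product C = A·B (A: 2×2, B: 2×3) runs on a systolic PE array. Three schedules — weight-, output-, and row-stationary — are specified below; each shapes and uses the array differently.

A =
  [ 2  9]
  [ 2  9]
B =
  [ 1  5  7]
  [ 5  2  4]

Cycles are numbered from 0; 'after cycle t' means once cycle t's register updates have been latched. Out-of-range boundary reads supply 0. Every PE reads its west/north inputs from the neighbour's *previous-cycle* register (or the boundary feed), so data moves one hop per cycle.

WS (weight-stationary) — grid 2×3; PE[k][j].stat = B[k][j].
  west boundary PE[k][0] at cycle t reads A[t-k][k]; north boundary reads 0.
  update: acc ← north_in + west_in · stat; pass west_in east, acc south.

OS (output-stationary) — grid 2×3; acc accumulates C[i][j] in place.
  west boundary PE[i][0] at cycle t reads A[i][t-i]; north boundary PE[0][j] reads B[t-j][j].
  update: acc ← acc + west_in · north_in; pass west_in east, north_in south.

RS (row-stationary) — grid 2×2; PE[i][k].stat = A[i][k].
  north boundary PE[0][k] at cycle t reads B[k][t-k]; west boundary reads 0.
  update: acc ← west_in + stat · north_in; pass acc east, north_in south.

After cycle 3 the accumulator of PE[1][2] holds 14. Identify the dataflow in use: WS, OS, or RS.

dataflow = OS

WS [2×3] PE[1][2] across cycles:
  [0] (1,2) acc=0 (h:0 v:0)
  [1] (1,2) acc=0 (h:0 v:0)
  [2] (1,2) acc=0 (h:0 v:0)
  [3] (1,2) acc=50 (h:9 v:50)
OS [2×3] PE[1][2] across cycles:
  [0] (1,2) acc=0 (h:0 v:0)
  [1] (1,2) acc=0 (h:0 v:0)
  [2] (1,2) acc=0 (h:0 v:0)
  [3] (1,2) acc=14 (h:2 v:7)
RS (2×2): PE[1][2] does not exist.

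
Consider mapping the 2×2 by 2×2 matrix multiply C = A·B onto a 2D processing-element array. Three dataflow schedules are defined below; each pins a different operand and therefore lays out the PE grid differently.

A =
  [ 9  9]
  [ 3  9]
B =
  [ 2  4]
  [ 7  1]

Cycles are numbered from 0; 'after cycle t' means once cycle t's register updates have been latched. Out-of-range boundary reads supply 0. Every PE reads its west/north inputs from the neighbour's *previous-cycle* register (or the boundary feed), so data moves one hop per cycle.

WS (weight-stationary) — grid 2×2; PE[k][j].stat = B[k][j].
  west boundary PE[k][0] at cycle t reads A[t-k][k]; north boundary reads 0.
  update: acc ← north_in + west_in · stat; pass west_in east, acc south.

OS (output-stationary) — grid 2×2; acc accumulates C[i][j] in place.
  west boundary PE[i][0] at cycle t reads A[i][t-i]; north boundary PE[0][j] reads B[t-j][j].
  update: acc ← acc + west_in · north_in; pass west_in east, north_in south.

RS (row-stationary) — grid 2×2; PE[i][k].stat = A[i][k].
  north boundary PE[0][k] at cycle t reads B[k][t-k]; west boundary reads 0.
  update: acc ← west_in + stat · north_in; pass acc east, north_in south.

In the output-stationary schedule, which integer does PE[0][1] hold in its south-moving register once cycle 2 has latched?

OS 2×2: PE[0][1] cycle-by-cycle (with neighbour feeds):
  @0  [0,0]  acc 18  |  →9  ↓2
  @0  [0,1]  acc 0  |  →0  ↓0
  @1  [0,0]  acc 81  |  →9  ↓7
  @1  [0,1]  acc 36  |  →9  ↓4
  @2  [0,0]  acc 81  |  →0  ↓0
  @2  [0,1]  acc 45  |  →9  ↓1

register = 1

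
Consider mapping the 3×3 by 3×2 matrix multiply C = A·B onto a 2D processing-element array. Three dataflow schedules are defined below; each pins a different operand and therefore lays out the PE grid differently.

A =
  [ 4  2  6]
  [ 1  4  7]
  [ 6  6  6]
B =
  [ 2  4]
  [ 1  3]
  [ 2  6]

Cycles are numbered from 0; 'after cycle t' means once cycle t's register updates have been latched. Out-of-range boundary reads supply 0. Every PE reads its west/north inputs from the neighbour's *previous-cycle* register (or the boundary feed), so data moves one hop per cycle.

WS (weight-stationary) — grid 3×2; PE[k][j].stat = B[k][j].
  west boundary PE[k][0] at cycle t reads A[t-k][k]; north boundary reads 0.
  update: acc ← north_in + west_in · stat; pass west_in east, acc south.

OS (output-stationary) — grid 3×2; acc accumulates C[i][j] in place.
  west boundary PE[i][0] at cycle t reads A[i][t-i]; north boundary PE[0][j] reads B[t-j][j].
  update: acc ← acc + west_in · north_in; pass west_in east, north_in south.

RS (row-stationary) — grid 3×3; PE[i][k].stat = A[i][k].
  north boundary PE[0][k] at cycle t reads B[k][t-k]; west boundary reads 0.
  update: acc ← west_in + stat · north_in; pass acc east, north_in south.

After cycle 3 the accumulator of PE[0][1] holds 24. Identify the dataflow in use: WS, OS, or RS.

dataflow = WS

WS [3×2] PE[0][1] across cycles:
  cycle 0: PE[0][1] → acc 0, east 0, south 0
  cycle 1: PE[0][1] → acc 16, east 4, south 16
  cycle 2: PE[0][1] → acc 4, east 1, south 4
  cycle 3: PE[0][1] → acc 24, east 6, south 24
OS [3×2] PE[0][1] across cycles:
  cycle 0: PE[0][1] → acc 0, east 0, south 0
  cycle 1: PE[0][1] → acc 16, east 4, south 4
  cycle 2: PE[0][1] → acc 22, east 2, south 3
  cycle 3: PE[0][1] → acc 58, east 6, south 6
RS [3×3] PE[0][1] across cycles:
  cycle 0: PE[0][1] → acc 0, east 0, south 0
  cycle 1: PE[0][1] → acc 10, east 10, south 1
  cycle 2: PE[0][1] → acc 22, east 22, south 3
  cycle 3: PE[0][1] → acc 0, east 0, south 0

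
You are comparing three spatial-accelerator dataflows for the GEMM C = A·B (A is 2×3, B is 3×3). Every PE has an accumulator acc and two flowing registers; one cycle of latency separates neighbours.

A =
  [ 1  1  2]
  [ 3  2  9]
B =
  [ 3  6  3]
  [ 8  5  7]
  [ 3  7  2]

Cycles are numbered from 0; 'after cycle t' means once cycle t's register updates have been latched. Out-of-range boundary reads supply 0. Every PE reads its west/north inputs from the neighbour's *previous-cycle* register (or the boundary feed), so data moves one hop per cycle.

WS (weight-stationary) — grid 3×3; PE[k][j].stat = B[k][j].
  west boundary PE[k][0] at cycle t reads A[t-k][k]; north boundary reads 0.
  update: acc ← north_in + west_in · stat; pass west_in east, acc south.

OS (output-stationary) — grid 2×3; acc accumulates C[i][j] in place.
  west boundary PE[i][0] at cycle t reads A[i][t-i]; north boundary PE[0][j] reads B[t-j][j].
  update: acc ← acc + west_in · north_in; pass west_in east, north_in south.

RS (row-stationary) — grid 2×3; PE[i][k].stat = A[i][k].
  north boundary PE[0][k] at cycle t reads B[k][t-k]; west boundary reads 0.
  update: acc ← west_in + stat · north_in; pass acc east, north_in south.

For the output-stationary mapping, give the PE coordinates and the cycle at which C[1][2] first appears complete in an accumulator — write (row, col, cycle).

(row, col, cycle) = (1, 2, 5)

Under OS, C[1][2] lands at PE[1][2]:
  [0] (1,2) acc=0 (h:0 v:0)
  [1] (1,2) acc=0 (h:0 v:0)
  [2] (1,2) acc=0 (h:0 v:0)
  [3] (1,2) acc=9 (h:3 v:3)
  [4] (1,2) acc=23 (h:2 v:7)
  [5] (1,2) acc=41 (h:9 v:2)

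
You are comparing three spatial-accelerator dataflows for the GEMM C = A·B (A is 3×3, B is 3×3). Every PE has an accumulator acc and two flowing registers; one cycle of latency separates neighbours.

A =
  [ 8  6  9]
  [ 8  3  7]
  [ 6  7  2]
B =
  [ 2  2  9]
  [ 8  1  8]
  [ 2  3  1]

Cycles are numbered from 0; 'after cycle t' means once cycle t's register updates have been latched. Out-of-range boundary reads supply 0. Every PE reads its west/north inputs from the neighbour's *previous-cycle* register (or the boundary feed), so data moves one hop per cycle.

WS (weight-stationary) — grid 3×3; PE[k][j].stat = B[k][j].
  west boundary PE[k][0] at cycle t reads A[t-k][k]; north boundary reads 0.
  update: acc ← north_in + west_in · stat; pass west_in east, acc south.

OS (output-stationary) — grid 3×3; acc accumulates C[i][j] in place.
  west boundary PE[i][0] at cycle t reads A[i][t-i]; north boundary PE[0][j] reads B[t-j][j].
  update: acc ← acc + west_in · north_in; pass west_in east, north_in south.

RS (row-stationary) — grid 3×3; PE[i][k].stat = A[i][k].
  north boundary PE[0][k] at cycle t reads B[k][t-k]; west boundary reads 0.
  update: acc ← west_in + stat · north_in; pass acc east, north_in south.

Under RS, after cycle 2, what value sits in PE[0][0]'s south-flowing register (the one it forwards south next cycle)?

RS (3×3). Following PE[0][0] plus its west/north inputs:
  [0] (0,0) acc=16 (h:16 v:2)
  [1] (0,0) acc=16 (h:16 v:2)
  [2] (0,0) acc=72 (h:72 v:9)

register = 9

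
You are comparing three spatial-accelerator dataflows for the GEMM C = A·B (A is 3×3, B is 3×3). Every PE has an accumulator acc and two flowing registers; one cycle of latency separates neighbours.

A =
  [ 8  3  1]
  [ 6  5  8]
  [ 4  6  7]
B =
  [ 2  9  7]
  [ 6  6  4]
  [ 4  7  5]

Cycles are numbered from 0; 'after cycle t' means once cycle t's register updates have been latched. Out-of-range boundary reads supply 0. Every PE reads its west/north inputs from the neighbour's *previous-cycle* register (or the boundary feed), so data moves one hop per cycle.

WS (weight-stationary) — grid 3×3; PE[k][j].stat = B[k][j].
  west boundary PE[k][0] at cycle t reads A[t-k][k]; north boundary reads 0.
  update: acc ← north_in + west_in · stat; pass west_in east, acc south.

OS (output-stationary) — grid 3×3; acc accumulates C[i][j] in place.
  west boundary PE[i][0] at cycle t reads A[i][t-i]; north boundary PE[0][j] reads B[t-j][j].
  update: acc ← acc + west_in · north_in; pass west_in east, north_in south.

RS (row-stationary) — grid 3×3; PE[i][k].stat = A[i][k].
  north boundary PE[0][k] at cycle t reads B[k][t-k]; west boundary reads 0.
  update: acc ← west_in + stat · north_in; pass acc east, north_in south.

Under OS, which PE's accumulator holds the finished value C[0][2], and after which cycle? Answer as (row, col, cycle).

(row, col, cycle) = (0, 2, 4)

OS: C[0][2] accumulates in PE[0][2]:
  t=0 PE[0][2]: acc=0 h=0 v=0
  t=1 PE[0][2]: acc=0 h=0 v=0
  t=2 PE[0][2]: acc=56 h=8 v=7
  t=3 PE[0][2]: acc=68 h=3 v=4
  t=4 PE[0][2]: acc=73 h=1 v=5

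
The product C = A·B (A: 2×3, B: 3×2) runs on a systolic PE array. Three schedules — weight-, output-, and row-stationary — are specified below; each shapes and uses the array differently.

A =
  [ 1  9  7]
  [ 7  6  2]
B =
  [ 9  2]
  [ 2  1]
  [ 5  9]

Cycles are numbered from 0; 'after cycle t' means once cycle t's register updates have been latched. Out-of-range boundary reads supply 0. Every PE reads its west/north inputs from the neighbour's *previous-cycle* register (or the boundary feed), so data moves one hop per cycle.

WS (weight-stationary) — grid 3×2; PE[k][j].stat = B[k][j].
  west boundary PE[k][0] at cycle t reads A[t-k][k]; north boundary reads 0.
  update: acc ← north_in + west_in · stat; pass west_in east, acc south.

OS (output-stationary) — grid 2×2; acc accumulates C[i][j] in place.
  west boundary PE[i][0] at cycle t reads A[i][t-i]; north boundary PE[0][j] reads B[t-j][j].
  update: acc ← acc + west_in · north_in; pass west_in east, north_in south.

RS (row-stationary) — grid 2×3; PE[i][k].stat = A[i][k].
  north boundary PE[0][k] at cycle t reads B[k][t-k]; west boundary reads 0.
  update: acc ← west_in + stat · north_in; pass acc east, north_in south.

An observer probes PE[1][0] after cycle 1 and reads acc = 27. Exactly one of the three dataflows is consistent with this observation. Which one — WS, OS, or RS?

dataflow = WS

Under WS (3×2), PE[1][0]:
  step 0 · PE1,0: acc=0; fwd→0 fwd↓0
  step 1 · PE1,0: acc=27; fwd→9 fwd↓27
Under OS (2×2), PE[1][0]:
  step 0 · PE1,0: acc=0; fwd→0 fwd↓0
  step 1 · PE1,0: acc=63; fwd→7 fwd↓9
Under RS (2×3), PE[1][0]:
  step 0 · PE1,0: acc=0; fwd→0 fwd↓0
  step 1 · PE1,0: acc=63; fwd→63 fwd↓9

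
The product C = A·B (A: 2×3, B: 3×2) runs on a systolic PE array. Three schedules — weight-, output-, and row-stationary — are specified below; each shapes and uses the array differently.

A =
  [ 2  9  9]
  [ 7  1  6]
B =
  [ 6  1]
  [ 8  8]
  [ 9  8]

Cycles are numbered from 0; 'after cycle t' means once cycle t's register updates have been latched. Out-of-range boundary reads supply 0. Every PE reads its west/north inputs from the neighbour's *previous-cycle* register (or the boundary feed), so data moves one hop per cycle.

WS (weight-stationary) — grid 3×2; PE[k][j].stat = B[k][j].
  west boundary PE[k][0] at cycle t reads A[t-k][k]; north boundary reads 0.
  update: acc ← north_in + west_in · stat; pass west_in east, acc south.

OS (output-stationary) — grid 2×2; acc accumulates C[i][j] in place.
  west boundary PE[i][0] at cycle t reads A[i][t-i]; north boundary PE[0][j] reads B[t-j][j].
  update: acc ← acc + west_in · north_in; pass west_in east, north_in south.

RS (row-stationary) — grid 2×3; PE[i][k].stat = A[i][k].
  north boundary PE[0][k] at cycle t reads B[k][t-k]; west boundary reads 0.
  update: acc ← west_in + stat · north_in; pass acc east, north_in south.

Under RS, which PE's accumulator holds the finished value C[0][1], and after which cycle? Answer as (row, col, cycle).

(row, col, cycle) = (0, 2, 3)

RS — PE[0][2] is where C[0][1] collects:
  0: (0,2).acc=0  regs=<0,0>
  1: (0,2).acc=0  regs=<0,0>
  2: (0,2).acc=165  regs=<165,9>
  3: (0,2).acc=146  regs=<146,8>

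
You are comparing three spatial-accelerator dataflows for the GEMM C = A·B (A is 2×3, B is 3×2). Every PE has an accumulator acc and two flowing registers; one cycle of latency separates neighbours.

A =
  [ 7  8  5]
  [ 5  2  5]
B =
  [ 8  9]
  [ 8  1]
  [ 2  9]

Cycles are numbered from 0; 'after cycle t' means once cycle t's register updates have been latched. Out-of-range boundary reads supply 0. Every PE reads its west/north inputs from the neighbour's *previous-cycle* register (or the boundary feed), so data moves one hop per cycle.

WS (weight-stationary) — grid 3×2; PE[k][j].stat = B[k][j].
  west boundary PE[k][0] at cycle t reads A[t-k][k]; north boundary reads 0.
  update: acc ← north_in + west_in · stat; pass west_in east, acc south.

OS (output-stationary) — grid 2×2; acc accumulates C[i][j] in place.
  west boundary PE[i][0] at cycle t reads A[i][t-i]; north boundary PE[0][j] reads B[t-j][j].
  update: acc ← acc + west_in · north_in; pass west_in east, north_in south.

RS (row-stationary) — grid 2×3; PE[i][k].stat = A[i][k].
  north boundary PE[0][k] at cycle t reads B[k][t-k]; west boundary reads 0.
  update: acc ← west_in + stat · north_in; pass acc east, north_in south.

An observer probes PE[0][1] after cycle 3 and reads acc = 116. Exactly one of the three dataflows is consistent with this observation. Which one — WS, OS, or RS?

WS (3×2 grid), PE[0][1]:
  c0 r0c1: 0 / 0 / 0
  c1 r0c1: 63 / 7 / 63
  c2 r0c1: 45 / 5 / 45
  c3 r0c1: 0 / 0 / 0
OS (2×2 grid), PE[0][1]:
  c0 r0c1: 0 / 0 / 0
  c1 r0c1: 63 / 7 / 9
  c2 r0c1: 71 / 8 / 1
  c3 r0c1: 116 / 5 / 9
RS (2×3 grid), PE[0][1]:
  c0 r0c1: 0 / 0 / 0
  c1 r0c1: 120 / 120 / 8
  c2 r0c1: 71 / 71 / 1
  c3 r0c1: 0 / 0 / 0

dataflow = OS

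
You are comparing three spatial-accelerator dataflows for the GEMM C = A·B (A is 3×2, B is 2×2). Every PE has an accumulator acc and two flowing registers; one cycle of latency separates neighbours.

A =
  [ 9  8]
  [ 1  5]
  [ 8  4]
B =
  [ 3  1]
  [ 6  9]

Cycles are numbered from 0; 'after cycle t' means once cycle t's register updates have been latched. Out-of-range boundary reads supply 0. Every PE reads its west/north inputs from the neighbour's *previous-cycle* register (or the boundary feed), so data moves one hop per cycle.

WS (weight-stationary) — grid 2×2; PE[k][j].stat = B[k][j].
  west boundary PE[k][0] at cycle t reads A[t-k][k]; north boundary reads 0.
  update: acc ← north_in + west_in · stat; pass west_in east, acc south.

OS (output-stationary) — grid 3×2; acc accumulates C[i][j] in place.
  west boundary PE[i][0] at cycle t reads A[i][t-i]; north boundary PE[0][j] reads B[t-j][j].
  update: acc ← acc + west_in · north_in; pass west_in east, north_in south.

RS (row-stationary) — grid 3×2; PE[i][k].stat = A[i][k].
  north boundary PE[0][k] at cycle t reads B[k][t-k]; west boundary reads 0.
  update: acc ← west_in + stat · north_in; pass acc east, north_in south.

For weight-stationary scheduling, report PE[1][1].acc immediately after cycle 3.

PE[1][1].acc = 46

Tracing WS — 2×2 array, target PE[1][1]:
  [0] (0,1) acc=0 (h:0 v:0)
  [0] (1,0) acc=0 (h:0 v:0)
  [0] (1,1) acc=0 (h:0 v:0)
  [1] (0,1) acc=9 (h:9 v:9)
  [1] (1,0) acc=75 (h:8 v:75)
  [1] (1,1) acc=0 (h:0 v:0)
  [2] (0,1) acc=1 (h:1 v:1)
  [2] (1,0) acc=33 (h:5 v:33)
  [2] (1,1) acc=81 (h:8 v:81)
  [3] (0,1) acc=8 (h:8 v:8)
  [3] (1,0) acc=48 (h:4 v:48)
  [3] (1,1) acc=46 (h:5 v:46)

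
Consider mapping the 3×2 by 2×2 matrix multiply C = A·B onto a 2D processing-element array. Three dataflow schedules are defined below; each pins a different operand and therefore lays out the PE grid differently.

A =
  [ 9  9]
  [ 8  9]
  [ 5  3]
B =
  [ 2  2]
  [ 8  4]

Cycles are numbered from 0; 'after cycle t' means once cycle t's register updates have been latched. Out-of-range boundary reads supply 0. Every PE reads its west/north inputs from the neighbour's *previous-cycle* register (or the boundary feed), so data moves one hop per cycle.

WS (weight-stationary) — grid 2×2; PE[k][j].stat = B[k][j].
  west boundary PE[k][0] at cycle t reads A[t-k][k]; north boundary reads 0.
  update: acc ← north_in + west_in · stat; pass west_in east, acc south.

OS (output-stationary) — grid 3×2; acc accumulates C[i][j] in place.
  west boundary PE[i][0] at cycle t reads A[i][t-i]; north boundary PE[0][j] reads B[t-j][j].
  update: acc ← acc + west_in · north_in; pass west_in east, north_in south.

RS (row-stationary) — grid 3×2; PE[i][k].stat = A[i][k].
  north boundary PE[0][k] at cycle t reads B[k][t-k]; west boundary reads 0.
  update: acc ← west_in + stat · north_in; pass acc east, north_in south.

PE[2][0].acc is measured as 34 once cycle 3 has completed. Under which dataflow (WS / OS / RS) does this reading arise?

dataflow = OS

WS (2×2): PE[2][0] does not exist.
Under OS (3×2), PE[2][0]:
  [0] (2,0) acc=0 (h:0 v:0)
  [1] (2,0) acc=0 (h:0 v:0)
  [2] (2,0) acc=10 (h:5 v:2)
  [3] (2,0) acc=34 (h:3 v:8)
Under RS (3×2), PE[2][0]:
  [0] (2,0) acc=0 (h:0 v:0)
  [1] (2,0) acc=0 (h:0 v:0)
  [2] (2,0) acc=10 (h:10 v:2)
  [3] (2,0) acc=10 (h:10 v:2)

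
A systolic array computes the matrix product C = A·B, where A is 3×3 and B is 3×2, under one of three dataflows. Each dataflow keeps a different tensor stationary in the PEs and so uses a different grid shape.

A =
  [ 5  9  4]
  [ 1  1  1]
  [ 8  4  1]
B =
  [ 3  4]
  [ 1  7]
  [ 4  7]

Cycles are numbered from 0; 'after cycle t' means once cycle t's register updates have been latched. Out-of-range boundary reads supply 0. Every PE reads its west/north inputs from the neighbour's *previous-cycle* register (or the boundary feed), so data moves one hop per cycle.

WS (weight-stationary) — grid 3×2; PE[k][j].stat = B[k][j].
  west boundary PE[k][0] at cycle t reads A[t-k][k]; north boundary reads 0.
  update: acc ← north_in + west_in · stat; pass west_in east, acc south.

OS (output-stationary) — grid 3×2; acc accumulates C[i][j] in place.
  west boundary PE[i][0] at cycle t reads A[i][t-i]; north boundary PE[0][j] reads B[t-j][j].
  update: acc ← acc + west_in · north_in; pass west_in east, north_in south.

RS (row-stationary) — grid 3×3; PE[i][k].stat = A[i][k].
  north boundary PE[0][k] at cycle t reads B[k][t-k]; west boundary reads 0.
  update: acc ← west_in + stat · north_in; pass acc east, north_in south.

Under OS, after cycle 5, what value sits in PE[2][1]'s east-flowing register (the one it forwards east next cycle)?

OS on a 3×2 grid — tracing PE[2][1] and its feeders:
  step 0 · PE1,1: acc=0; fwd→0 fwd↓0
  step 0 · PE2,0: acc=0; fwd→0 fwd↓0
  step 0 · PE2,1: acc=0; fwd→0 fwd↓0
  step 1 · PE1,1: acc=0; fwd→0 fwd↓0
  step 1 · PE2,0: acc=0; fwd→0 fwd↓0
  step 1 · PE2,1: acc=0; fwd→0 fwd↓0
  step 2 · PE1,1: acc=4; fwd→1 fwd↓4
  step 2 · PE2,0: acc=24; fwd→8 fwd↓3
  step 2 · PE2,1: acc=0; fwd→0 fwd↓0
  step 3 · PE1,1: acc=11; fwd→1 fwd↓7
  step 3 · PE2,0: acc=28; fwd→4 fwd↓1
  step 3 · PE2,1: acc=32; fwd→8 fwd↓4
  step 4 · PE1,1: acc=18; fwd→1 fwd↓7
  step 4 · PE2,0: acc=32; fwd→1 fwd↓4
  step 4 · PE2,1: acc=60; fwd→4 fwd↓7
  step 5 · PE1,1: acc=18; fwd→0 fwd↓0
  step 5 · PE2,0: acc=32; fwd→0 fwd↓0
  step 5 · PE2,1: acc=67; fwd→1 fwd↓7

register = 1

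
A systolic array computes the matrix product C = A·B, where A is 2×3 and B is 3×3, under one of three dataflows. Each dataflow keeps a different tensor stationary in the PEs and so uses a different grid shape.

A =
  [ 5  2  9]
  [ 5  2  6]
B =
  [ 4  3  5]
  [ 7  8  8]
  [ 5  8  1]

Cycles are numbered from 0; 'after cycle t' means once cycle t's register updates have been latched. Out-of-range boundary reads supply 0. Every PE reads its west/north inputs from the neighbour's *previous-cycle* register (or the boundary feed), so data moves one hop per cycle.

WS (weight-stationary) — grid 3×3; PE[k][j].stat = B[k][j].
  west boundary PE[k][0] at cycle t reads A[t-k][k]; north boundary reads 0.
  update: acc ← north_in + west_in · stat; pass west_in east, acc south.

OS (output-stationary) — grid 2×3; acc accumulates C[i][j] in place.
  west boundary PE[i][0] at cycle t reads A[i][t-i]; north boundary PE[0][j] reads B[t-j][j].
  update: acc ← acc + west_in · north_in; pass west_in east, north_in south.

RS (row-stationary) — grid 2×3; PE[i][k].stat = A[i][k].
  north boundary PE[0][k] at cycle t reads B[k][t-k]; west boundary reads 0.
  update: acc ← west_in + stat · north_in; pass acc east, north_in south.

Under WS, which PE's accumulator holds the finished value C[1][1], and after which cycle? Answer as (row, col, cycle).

WS — PE[2][1] is where C[1][1] collects:
  step 0 · PE2,1: acc=0; fwd→0 fwd↓0
  step 1 · PE2,1: acc=0; fwd→0 fwd↓0
  step 2 · PE2,1: acc=0; fwd→0 fwd↓0
  step 3 · PE2,1: acc=103; fwd→9 fwd↓103
  step 4 · PE2,1: acc=79; fwd→6 fwd↓79

(row, col, cycle) = (2, 1, 4)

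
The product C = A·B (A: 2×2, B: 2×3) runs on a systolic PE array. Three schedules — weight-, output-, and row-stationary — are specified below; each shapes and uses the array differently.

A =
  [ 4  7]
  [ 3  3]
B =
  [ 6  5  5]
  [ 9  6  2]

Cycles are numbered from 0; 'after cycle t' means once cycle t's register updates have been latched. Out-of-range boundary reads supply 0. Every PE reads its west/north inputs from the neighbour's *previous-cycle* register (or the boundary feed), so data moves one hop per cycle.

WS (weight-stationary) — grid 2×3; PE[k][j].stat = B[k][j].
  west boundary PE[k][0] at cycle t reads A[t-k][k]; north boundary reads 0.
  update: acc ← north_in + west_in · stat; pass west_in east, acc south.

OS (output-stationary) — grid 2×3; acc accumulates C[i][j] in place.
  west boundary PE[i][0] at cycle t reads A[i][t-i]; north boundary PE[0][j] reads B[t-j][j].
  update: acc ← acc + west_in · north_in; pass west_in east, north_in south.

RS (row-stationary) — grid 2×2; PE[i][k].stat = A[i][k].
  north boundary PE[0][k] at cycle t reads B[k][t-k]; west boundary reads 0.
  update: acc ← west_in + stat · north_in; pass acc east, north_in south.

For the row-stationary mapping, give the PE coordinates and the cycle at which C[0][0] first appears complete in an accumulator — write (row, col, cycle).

(row, col, cycle) = (0, 1, 1)

Under RS, C[0][0] lands at PE[0][1]:
  step 0 · PE0,1: acc=0; fwd→0 fwd↓0
  step 1 · PE0,1: acc=87; fwd→87 fwd↓9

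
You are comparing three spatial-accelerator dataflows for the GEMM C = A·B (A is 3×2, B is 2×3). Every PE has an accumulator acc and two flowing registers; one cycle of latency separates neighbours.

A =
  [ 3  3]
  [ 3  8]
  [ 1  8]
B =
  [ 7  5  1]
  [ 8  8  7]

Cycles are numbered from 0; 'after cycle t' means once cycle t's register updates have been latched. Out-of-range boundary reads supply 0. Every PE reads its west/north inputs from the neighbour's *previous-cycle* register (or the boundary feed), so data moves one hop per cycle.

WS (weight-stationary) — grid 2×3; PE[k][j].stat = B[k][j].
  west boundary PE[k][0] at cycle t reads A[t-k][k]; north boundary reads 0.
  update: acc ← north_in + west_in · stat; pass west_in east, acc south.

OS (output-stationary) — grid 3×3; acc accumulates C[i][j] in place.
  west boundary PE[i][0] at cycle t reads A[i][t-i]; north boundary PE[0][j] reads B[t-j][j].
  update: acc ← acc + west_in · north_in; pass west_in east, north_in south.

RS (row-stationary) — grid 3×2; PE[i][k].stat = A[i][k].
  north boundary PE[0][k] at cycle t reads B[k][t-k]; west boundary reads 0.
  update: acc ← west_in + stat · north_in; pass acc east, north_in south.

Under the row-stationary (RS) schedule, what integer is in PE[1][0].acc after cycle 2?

PE[1][0].acc = 15

RS 3×2: PE[1][0] cycle-by-cycle (with neighbour feeds):
  cycle 0: PE[0][0] → acc 21, east 21, south 7
  cycle 0: PE[1][0] → acc 0, east 0, south 0
  cycle 1: PE[0][0] → acc 15, east 15, south 5
  cycle 1: PE[1][0] → acc 21, east 21, south 7
  cycle 2: PE[0][0] → acc 3, east 3, south 1
  cycle 2: PE[1][0] → acc 15, east 15, south 5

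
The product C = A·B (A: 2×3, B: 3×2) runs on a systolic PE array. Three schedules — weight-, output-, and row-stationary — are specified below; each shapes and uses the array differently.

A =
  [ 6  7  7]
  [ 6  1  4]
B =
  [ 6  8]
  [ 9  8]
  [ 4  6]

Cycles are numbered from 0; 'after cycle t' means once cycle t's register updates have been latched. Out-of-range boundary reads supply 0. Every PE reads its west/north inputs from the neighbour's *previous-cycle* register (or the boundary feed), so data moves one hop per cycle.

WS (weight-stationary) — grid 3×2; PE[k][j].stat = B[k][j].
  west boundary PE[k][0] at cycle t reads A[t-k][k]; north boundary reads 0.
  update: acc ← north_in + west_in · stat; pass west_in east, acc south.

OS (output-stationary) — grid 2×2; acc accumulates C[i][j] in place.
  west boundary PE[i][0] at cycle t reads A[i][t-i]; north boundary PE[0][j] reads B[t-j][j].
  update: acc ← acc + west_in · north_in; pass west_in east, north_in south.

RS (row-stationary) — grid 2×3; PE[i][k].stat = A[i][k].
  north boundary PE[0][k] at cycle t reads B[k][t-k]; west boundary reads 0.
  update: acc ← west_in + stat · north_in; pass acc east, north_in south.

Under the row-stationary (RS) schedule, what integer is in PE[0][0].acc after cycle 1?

PE[0][0].acc = 48

RS (2×3). Following PE[0][0] plus its west/north inputs:
  @0  [0,0]  acc 36  |  →36  ↓6
  @1  [0,0]  acc 48  |  →48  ↓8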